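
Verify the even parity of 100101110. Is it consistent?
Sum of all bits: 1+0+0+1+0+1+1+1+0 = 5; 5 mod 2 = 1. Result is 1 → parity error detected.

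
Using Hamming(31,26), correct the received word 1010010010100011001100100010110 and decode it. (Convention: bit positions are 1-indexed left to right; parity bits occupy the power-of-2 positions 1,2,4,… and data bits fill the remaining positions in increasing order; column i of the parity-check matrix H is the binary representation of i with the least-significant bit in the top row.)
Syndrome s = H · r^T (mod 2), r = 1010010010100011001100100010110:
  s[0] = (1010101010101010101010101010101)·(1010010010100011001100100010110) mod 2 = 1+0+1+0+0+0+0+0+1+0+1+0+0+0+1+0+0+0+1+0+0+0+1+0+0+0+1+0+1+0+0 mod 2 = 1
  s[1] = (0110011001100110011001100110011)·(1010010010100011001100100010110) mod 2 = 0+0+1+0+0+1+0+0+0+0+1+0+0+0+1+0+0+0+1+0+0+0+1+0+0+0+1+0+0+1+0 mod 2 = 0
  s[2] = (0001111000011110000111100001111)·(1010010010100011001100100010110) mod 2 = 0+0+0+0+0+1+0+0+0+0+0+0+0+0+1+0+0+0+0+1+0+0+1+0+0+0+0+0+1+1+0 mod 2 = 0
  s[3] = (0000000111111110000000011111111)·(1010010010100011001100100010110) mod 2 = 0+0+0+0+0+0+0+0+1+0+1+0+0+0+1+0+0+0+0+0+0+0+0+0+0+0+1+0+1+1+0 mod 2 = 0
  s[4] = (0000000000000001111111111111111)·(1010010010100011001100100010110) mod 2 = 0+0+0+0+0+0+0+0+0+0+0+0+0+0+0+1+0+0+1+1+0+0+1+0+0+0+1+0+1+1+0 mod 2 = 1
Syndrome = 10001
Column 17 of H equals this syndrome → error at bit 17 (1-indexed).
Flip bit 17: 1010010010100011001100100010110 → 1010010010100011101100100010110
Extract data bits at positions {3,5,6,7,9,10,11,12,13,14,15,17,18,19,20,21,22,23,24,25,26,27,28,29,30,31}: 10101010001101100100010110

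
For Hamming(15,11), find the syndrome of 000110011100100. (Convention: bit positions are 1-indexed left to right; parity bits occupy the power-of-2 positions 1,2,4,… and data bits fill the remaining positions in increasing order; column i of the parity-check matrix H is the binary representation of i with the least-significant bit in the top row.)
Syndrome s = H · r^T (mod 2), r = 000110011100100:
  s[0] = (101010101010101)·(000110011100100) mod 2 = 0+0+0+0+1+0+0+0+1+0+0+0+1+0+0 mod 2 = 1
  s[1] = (011001100110011)·(000110011100100) mod 2 = 0+0+0+0+0+0+0+0+0+1+0+0+0+0+0 mod 2 = 1
  s[2] = (000111100001111)·(000110011100100) mod 2 = 0+0+0+1+1+0+0+0+0+0+0+0+1+0+0 mod 2 = 1
  s[3] = (000000011111111)·(000110011100100) mod 2 = 0+0+0+0+0+0+0+1+1+1+0+0+1+0+0 mod 2 = 0
Syndrome = 1110
Non-zero syndrome: error at position 7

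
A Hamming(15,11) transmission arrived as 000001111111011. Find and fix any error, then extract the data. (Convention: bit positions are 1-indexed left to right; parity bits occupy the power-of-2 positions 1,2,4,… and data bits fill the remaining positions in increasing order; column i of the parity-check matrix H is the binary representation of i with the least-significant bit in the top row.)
Syndrome s = H · r^T (mod 2), r = 000001111111011:
  s[0] = (101010101010101)·(000001111111011) mod 2 = 0+0+0+0+0+0+1+0+1+0+1+0+0+0+1 mod 2 = 0
  s[1] = (011001100110011)·(000001111111011) mod 2 = 0+0+0+0+0+1+1+0+0+1+1+0+0+1+1 mod 2 = 0
  s[2] = (000111100001111)·(000001111111011) mod 2 = 0+0+0+0+0+1+1+0+0+0+0+1+0+1+1 mod 2 = 1
  s[3] = (000000011111111)·(000001111111011) mod 2 = 0+0+0+0+0+0+0+1+1+1+1+1+0+1+1 mod 2 = 1
Syndrome = 0011
Column 12 of H equals this syndrome → error at bit 12 (1-indexed).
Flip bit 12: 000001111111011 → 000001111110011
Extract data bits at positions {3,5,6,7,9,10,11,12,13,14,15}: 00111110011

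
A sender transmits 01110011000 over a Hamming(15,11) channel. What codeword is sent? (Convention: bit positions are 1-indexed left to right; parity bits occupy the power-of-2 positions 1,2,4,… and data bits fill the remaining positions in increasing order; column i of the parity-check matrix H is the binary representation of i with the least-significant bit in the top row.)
Codeword c = d · G (mod 2), d = 01110011000:
  c[0] = d·G[:,0] = (01110011000)·(11011010101) mod 2 = 0+1+0+1+0+0+1+0+0+0+0 mod 2 = 1
  c[1] = d·G[:,1] = (01110011000)·(10110110011) mod 2 = 0+0+1+1+0+0+1+0+0+0+0 mod 2 = 1
  c[2] = d·G[:,2] = (01110011000)·(10000000000) mod 2 = 0+0+0+0+0+0+0+0+0+0+0 mod 2 = 0
  c[3] = d·G[:,3] = (01110011000)·(01110001111) mod 2 = 0+1+1+1+0+0+0+1+0+0+0 mod 2 = 0
  c[4] = d·G[:,4] = (01110011000)·(01000000000) mod 2 = 0+1+0+0+0+0+0+0+0+0+0 mod 2 = 1
  c[5] = d·G[:,5] = (01110011000)·(00100000000) mod 2 = 0+0+1+0+0+0+0+0+0+0+0 mod 2 = 1
  c[6] = d·G[:,6] = (01110011000)·(00010000000) mod 2 = 0+0+0+1+0+0+0+0+0+0+0 mod 2 = 1
  c[7] = d·G[:,7] = (01110011000)·(00001111111) mod 2 = 0+0+0+0+0+0+1+1+0+0+0 mod 2 = 0
  c[8] = d·G[:,8] = (01110011000)·(00001000000) mod 2 = 0+0+0+0+0+0+0+0+0+0+0 mod 2 = 0
  c[9] = d·G[:,9] = (01110011000)·(00000100000) mod 2 = 0+0+0+0+0+0+0+0+0+0+0 mod 2 = 0
  c[10] = d·G[:,10] = (01110011000)·(00000010000) mod 2 = 0+0+0+0+0+0+1+0+0+0+0 mod 2 = 1
  c[11] = d·G[:,11] = (01110011000)·(00000001000) mod 2 = 0+0+0+0+0+0+0+1+0+0+0 mod 2 = 1
  c[12] = d·G[:,12] = (01110011000)·(00000000100) mod 2 = 0+0+0+0+0+0+0+0+0+0+0 mod 2 = 0
  c[13] = d·G[:,13] = (01110011000)·(00000000010) mod 2 = 0+0+0+0+0+0+0+0+0+0+0 mod 2 = 0
  c[14] = d·G[:,14] = (01110011000)·(00000000001) mod 2 = 0+0+0+0+0+0+0+0+0+0+0 mod 2 = 0
Codeword = 110011100011000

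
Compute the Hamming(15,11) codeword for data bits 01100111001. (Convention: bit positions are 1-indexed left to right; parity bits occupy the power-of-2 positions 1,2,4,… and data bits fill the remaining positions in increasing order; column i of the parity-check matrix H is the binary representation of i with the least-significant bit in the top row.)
Codeword c = d · G (mod 2), d = 01100111001:
  c[0] = d·G[:,0] = (01100111001)·(11011010101) mod 2 = 0+1+0+0+0+0+1+0+0+0+1 mod 2 = 1
  c[1] = d·G[:,1] = (01100111001)·(10110110011) mod 2 = 0+0+1+0+0+1+1+0+0+0+1 mod 2 = 0
  c[2] = d·G[:,2] = (01100111001)·(10000000000) mod 2 = 0+0+0+0+0+0+0+0+0+0+0 mod 2 = 0
  c[3] = d·G[:,3] = (01100111001)·(01110001111) mod 2 = 0+1+1+0+0+0+0+1+0+0+1 mod 2 = 0
  c[4] = d·G[:,4] = (01100111001)·(01000000000) mod 2 = 0+1+0+0+0+0+0+0+0+0+0 mod 2 = 1
  c[5] = d·G[:,5] = (01100111001)·(00100000000) mod 2 = 0+0+1+0+0+0+0+0+0+0+0 mod 2 = 1
  c[6] = d·G[:,6] = (01100111001)·(00010000000) mod 2 = 0+0+0+0+0+0+0+0+0+0+0 mod 2 = 0
  c[7] = d·G[:,7] = (01100111001)·(00001111111) mod 2 = 0+0+0+0+0+1+1+1+0+0+1 mod 2 = 0
  c[8] = d·G[:,8] = (01100111001)·(00001000000) mod 2 = 0+0+0+0+0+0+0+0+0+0+0 mod 2 = 0
  c[9] = d·G[:,9] = (01100111001)·(00000100000) mod 2 = 0+0+0+0+0+1+0+0+0+0+0 mod 2 = 1
  c[10] = d·G[:,10] = (01100111001)·(00000010000) mod 2 = 0+0+0+0+0+0+1+0+0+0+0 mod 2 = 1
  c[11] = d·G[:,11] = (01100111001)·(00000001000) mod 2 = 0+0+0+0+0+0+0+1+0+0+0 mod 2 = 1
  c[12] = d·G[:,12] = (01100111001)·(00000000100) mod 2 = 0+0+0+0+0+0+0+0+0+0+0 mod 2 = 0
  c[13] = d·G[:,13] = (01100111001)·(00000000010) mod 2 = 0+0+0+0+0+0+0+0+0+0+0 mod 2 = 0
  c[14] = d·G[:,14] = (01100111001)·(00000000001) mod 2 = 0+0+0+0+0+0+0+0+0+0+1 mod 2 = 1
Codeword = 100011000111001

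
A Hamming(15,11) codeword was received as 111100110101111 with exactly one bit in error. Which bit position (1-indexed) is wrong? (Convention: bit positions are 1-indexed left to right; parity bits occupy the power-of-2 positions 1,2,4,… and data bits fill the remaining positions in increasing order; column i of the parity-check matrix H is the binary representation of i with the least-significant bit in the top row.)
Syndrome s = H · r^T (mod 2), r = 111100110101111:
  s[0] = (101010101010101)·(111100110101111) mod 2 = 1+0+1+0+0+0+1+0+0+0+0+0+1+0+1 mod 2 = 1
  s[1] = (011001100110011)·(111100110101111) mod 2 = 0+1+1+0+0+0+1+0+0+1+0+0+0+1+1 mod 2 = 0
  s[2] = (000111100001111)·(111100110101111) mod 2 = 0+0+0+1+0+0+1+0+0+0+0+1+1+1+1 mod 2 = 0
  s[3] = (000000011111111)·(111100110101111) mod 2 = 0+0+0+0+0+0+0+1+0+1+0+1+1+1+1 mod 2 = 0
Syndrome = 1000
Column i of H is the binary representation of i, so the syndrome is the binary index of the flipped bit.
Read s = 1000 with s[0] as LSB: 1·2^0 + 0·2^1 + 0·2^2 + 0·2^3 = 1.
Error is at bit position 1.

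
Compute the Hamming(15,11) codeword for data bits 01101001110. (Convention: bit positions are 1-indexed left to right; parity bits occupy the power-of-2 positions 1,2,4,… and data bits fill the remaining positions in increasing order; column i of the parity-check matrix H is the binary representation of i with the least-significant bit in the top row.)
Codeword c = d · G (mod 2), d = 01101001110:
  c[0] = d·G[:,0] = (01101001110)·(11011010101) mod 2 = 0+1+0+0+1+0+0+0+1+0+0 mod 2 = 1
  c[1] = d·G[:,1] = (01101001110)·(10110110011) mod 2 = 0+0+1+0+0+0+0+0+0+1+0 mod 2 = 0
  c[2] = d·G[:,2] = (01101001110)·(10000000000) mod 2 = 0+0+0+0+0+0+0+0+0+0+0 mod 2 = 0
  c[3] = d·G[:,3] = (01101001110)·(01110001111) mod 2 = 0+1+1+0+0+0+0+1+1+1+0 mod 2 = 1
  c[4] = d·G[:,4] = (01101001110)·(01000000000) mod 2 = 0+1+0+0+0+0+0+0+0+0+0 mod 2 = 1
  c[5] = d·G[:,5] = (01101001110)·(00100000000) mod 2 = 0+0+1+0+0+0+0+0+0+0+0 mod 2 = 1
  c[6] = d·G[:,6] = (01101001110)·(00010000000) mod 2 = 0+0+0+0+0+0+0+0+0+0+0 mod 2 = 0
  c[7] = d·G[:,7] = (01101001110)·(00001111111) mod 2 = 0+0+0+0+1+0+0+1+1+1+0 mod 2 = 0
  c[8] = d·G[:,8] = (01101001110)·(00001000000) mod 2 = 0+0+0+0+1+0+0+0+0+0+0 mod 2 = 1
  c[9] = d·G[:,9] = (01101001110)·(00000100000) mod 2 = 0+0+0+0+0+0+0+0+0+0+0 mod 2 = 0
  c[10] = d·G[:,10] = (01101001110)·(00000010000) mod 2 = 0+0+0+0+0+0+0+0+0+0+0 mod 2 = 0
  c[11] = d·G[:,11] = (01101001110)·(00000001000) mod 2 = 0+0+0+0+0+0+0+1+0+0+0 mod 2 = 1
  c[12] = d·G[:,12] = (01101001110)·(00000000100) mod 2 = 0+0+0+0+0+0+0+0+1+0+0 mod 2 = 1
  c[13] = d·G[:,13] = (01101001110)·(00000000010) mod 2 = 0+0+0+0+0+0+0+0+0+1+0 mod 2 = 1
  c[14] = d·G[:,14] = (01101001110)·(00000000001) mod 2 = 0+0+0+0+0+0+0+0+0+0+0 mod 2 = 0
Codeword = 100111001001110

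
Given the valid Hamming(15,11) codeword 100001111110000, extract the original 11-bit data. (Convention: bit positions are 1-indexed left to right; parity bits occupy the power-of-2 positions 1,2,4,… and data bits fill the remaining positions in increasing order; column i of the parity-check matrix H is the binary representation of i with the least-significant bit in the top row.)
Parity bits occupy power-of-2 positions; data bits are at positions {3,5,6,7,9,10,11,12,13,14,15} (1-indexed).
Extract: c[3]=0 c[5]=0 c[6]=1 c[7]=1 c[9]=1 c[10]=1 c[11]=1 c[12]=0 c[13]=0 c[14]=0 c[15]=0
Data = 00111110000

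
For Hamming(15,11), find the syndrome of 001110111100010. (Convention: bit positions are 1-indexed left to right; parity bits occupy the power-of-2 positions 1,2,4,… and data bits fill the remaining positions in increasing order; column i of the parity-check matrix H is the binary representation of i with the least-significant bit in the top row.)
Syndrome s = H · r^T (mod 2), r = 001110111100010:
  s[0] = (101010101010101)·(001110111100010) mod 2 = 0+0+1+0+1+0+1+0+1+0+0+0+0+0+0 mod 2 = 0
  s[1] = (011001100110011)·(001110111100010) mod 2 = 0+0+1+0+0+0+1+0+0+1+0+0+0+1+0 mod 2 = 0
  s[2] = (000111100001111)·(001110111100010) mod 2 = 0+0+0+1+1+0+1+0+0+0+0+0+0+1+0 mod 2 = 0
  s[3] = (000000011111111)·(001110111100010) mod 2 = 0+0+0+0+0+0+0+1+1+1+0+0+0+1+0 mod 2 = 0
Syndrome = 0000
s = 0: no error detected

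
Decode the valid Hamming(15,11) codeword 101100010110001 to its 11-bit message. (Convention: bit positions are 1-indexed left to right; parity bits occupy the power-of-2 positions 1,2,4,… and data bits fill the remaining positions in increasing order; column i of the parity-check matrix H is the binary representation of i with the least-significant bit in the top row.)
Parity bits occupy power-of-2 positions; data bits are at positions {3,5,6,7,9,10,11,12,13,14,15} (1-indexed).
Extract: c[3]=1 c[5]=0 c[6]=0 c[7]=0 c[9]=0 c[10]=1 c[11]=1 c[12]=0 c[13]=0 c[14]=0 c[15]=1
Data = 10000110001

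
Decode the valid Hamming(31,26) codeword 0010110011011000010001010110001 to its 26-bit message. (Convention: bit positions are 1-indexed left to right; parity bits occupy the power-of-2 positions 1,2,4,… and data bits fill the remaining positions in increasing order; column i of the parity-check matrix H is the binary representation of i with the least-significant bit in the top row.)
Parity bits occupy power-of-2 positions; data bits are at positions {3,5,6,7,9,10,11,12,13,14,15,17,18,19,20,21,22,23,24,25,26,27,28,29,30,31} (1-indexed).
Extract: c[3]=1 c[5]=1 c[6]=1 c[7]=0 c[9]=1 c[10]=1 c[11]=0 c[12]=1 c[13]=1 c[14]=0 c[15]=0 c[17]=0 c[18]=1 c[19]=0 c[20]=0 c[21]=0 c[22]=1 c[23]=0 c[24]=1 c[25]=0 c[26]=1 c[27]=1 c[28]=0 c[29]=0 c[30]=0 c[31]=1
Data = 11101101100010001010110001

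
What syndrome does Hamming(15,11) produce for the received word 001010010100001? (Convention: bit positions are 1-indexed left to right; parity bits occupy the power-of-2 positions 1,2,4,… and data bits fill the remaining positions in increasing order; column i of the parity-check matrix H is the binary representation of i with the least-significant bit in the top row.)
Syndrome s = H · r^T (mod 2), r = 001010010100001:
  s[0] = (101010101010101)·(001010010100001) mod 2 = 0+0+1+0+1+0+0+0+0+0+0+0+0+0+1 mod 2 = 1
  s[1] = (011001100110011)·(001010010100001) mod 2 = 0+0+1+0+0+0+0+0+0+1+0+0+0+0+1 mod 2 = 1
  s[2] = (000111100001111)·(001010010100001) mod 2 = 0+0+0+0+1+0+0+0+0+0+0+0+0+0+1 mod 2 = 0
  s[3] = (000000011111111)·(001010010100001) mod 2 = 0+0+0+0+0+0+0+1+0+1+0+0+0+0+1 mod 2 = 1
Syndrome = 1101
Non-zero syndrome: error at position 11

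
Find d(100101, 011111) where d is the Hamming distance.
XOR = 111010, count of 1s = 4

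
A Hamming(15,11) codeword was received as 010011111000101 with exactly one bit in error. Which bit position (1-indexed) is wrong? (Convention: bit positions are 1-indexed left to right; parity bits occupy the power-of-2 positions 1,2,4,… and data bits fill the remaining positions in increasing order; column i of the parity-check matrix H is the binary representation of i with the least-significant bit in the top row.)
Syndrome s = H · r^T (mod 2), r = 010011111000101:
  s[0] = (101010101010101)·(010011111000101) mod 2 = 0+0+0+0+1+0+1+0+1+0+0+0+1+0+1 mod 2 = 1
  s[1] = (011001100110011)·(010011111000101) mod 2 = 0+1+0+0+0+1+1+0+0+0+0+0+0+0+1 mod 2 = 0
  s[2] = (000111100001111)·(010011111000101) mod 2 = 0+0+0+0+1+1+1+0+0+0+0+0+1+0+1 mod 2 = 1
  s[3] = (000000011111111)·(010011111000101) mod 2 = 0+0+0+0+0+0+0+1+1+0+0+0+1+0+1 mod 2 = 0
Syndrome = 1010
Column i of H is the binary representation of i, so the syndrome is the binary index of the flipped bit.
Read s = 1010 with s[0] as LSB: 1·2^0 + 0·2^1 + 1·2^2 + 0·2^3 = 5.
Error is at bit position 5.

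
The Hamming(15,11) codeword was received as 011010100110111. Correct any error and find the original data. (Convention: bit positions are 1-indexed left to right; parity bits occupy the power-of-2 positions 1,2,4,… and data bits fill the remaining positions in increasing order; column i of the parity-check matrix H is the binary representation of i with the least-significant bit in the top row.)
Syndrome s = H · r^T (mod 2), r = 011010100110111:
  s[0] = (101010101010101)·(011010100110111) mod 2 = 0+0+1+0+1+0+1+0+0+0+1+0+1+0+1 mod 2 = 0
  s[1] = (011001100110011)·(011010100110111) mod 2 = 0+1+1+0+0+0+1+0+0+1+1+0+0+1+1 mod 2 = 1
  s[2] = (000111100001111)·(011010100110111) mod 2 = 0+0+0+0+1+0+1+0+0+0+0+0+1+1+1 mod 2 = 1
  s[3] = (000000011111111)·(011010100110111) mod 2 = 0+0+0+0+0+0+0+0+0+1+1+0+1+1+1 mod 2 = 1
Syndrome = 0111
Column 14 of H equals this syndrome → error at bit 14 (1-indexed).
Flip bit 14: 011010100110111 → 011010100110101
Extract data bits at positions {3,5,6,7,9,10,11,12,13,14,15}: 11010110101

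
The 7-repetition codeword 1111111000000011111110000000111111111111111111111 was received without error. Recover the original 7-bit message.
Split into 7-bit blocks: 1111111 0000000 1111111 0000000 1111111 1111111 1111111
Data = 1010111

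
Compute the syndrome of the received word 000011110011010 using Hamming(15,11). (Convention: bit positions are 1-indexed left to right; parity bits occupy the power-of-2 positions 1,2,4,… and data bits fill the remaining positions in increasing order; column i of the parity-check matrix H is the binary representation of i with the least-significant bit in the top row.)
Syndrome s = H · r^T (mod 2), r = 000011110011010:
  s[0] = (101010101010101)·(000011110011010) mod 2 = 0+0+0+0+1+0+1+0+0+0+1+0+0+0+0 mod 2 = 1
  s[1] = (011001100110011)·(000011110011010) mod 2 = 0+0+0+0+0+1+1+0+0+0+1+0+0+1+0 mod 2 = 0
  s[2] = (000111100001111)·(000011110011010) mod 2 = 0+0+0+0+1+1+1+0+0+0+0+1+0+1+0 mod 2 = 1
  s[3] = (000000011111111)·(000011110011010) mod 2 = 0+0+0+0+0+0+0+1+0+0+1+1+0+1+0 mod 2 = 0
Syndrome = 1010
Non-zero syndrome: error at position 5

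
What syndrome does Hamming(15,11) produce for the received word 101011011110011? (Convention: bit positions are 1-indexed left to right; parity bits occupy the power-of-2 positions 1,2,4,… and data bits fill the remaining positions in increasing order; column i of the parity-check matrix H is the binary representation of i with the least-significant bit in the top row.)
Syndrome s = H · r^T (mod 2), r = 101011011110011:
  s[0] = (101010101010101)·(101011011110011) mod 2 = 1+0+1+0+1+0+0+0+1+0+1+0+0+0+1 mod 2 = 0
  s[1] = (011001100110011)·(101011011110011) mod 2 = 0+0+1+0+0+1+0+0+0+1+1+0+0+1+1 mod 2 = 0
  s[2] = (000111100001111)·(101011011110011) mod 2 = 0+0+0+0+1+1+0+0+0+0+0+0+0+1+1 mod 2 = 0
  s[3] = (000000011111111)·(101011011110011) mod 2 = 0+0+0+0+0+0+0+1+1+1+1+0+0+1+1 mod 2 = 0
Syndrome = 0000
s = 0: no error detected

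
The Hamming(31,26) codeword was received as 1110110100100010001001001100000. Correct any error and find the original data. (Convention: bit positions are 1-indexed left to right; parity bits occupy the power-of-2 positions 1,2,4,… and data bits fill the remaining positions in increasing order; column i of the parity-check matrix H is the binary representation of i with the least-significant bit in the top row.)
Syndrome s = H · r^T (mod 2), r = 1110110100100010001001001100000:
  s[0] = (1010101010101010101010101010101)·(1110110100100010001001001100000) mod 2 = 1+0+1+0+1+0+0+0+0+0+1+0+0+0+1+0+0+0+1+0+0+0+0+0+1+0+0+0+0+0+0 mod 2 = 1
  s[1] = (0110011001100110011001100110011)·(1110110100100010001001001100000) mod 2 = 0+1+1+0+0+1+0+0+0+0+1+0+0+0+1+0+0+0+1+0+0+1+0+0+0+1+0+0+0+0+0 mod 2 = 0
  s[2] = (0001111000011110000111100001111)·(1110110100100010001001001100000) mod 2 = 0+0+0+0+1+1+0+0+0+0+0+0+0+0+1+0+0+0+0+0+0+1+0+0+0+0+0+0+0+0+0 mod 2 = 0
  s[3] = (0000000111111110000000011111111)·(1110110100100010001001001100000) mod 2 = 0+0+0+0+0+0+0+1+0+0+1+0+0+0+1+0+0+0+0+0+0+0+0+0+1+1+0+0+0+0+0 mod 2 = 1
  s[4] = (0000000000000001111111111111111)·(1110110100100010001001001100000) mod 2 = 0+0+0+0+0+0+0+0+0+0+0+0+0+0+0+0+0+0+1+0+0+1+0+0+1+1+0+0+0+0+0 mod 2 = 0
Syndrome = 10010
Column 9 of H equals this syndrome → error at bit 9 (1-indexed).
Flip bit 9: 1110110100100010001001001100000 → 1110110110100010001001001100000
Extract data bits at positions {3,5,6,7,9,10,11,12,13,14,15,17,18,19,20,21,22,23,24,25,26,27,28,29,30,31}: 11101010001001001001100000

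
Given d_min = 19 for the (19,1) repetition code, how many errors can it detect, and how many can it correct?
Detection only: up to d_min − 1 = 18 errors.
Correction: up to ⌊(d_min − 1)/2⌋ = ⌊18/2⌋ = 9 errors.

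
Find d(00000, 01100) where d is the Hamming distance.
XOR = 01100, count of 1s = 2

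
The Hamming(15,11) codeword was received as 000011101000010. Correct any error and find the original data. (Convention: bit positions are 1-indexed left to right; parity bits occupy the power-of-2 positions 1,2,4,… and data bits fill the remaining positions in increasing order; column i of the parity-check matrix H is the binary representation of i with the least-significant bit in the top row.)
Syndrome s = H · r^T (mod 2), r = 000011101000010:
  s[0] = (101010101010101)·(000011101000010) mod 2 = 0+0+0+0+1+0+1+0+1+0+0+0+0+0+0 mod 2 = 1
  s[1] = (011001100110011)·(000011101000010) mod 2 = 0+0+0+0+0+1+1+0+0+0+0+0+0+1+0 mod 2 = 1
  s[2] = (000111100001111)·(000011101000010) mod 2 = 0+0+0+0+1+1+1+0+0+0+0+0+0+1+0 mod 2 = 0
  s[3] = (000000011111111)·(000011101000010) mod 2 = 0+0+0+0+0+0+0+0+1+0+0+0+0+1+0 mod 2 = 0
Syndrome = 1100
Column 3 of H equals this syndrome → error at bit 3 (1-indexed).
Flip bit 3: 000011101000010 → 001011101000010
Extract data bits at positions {3,5,6,7,9,10,11,12,13,14,15}: 11111000010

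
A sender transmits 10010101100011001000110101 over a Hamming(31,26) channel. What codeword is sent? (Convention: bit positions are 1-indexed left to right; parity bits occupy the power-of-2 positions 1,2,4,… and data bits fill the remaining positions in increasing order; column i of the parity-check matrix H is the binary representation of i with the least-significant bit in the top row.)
Codeword c = d · G (mod 2), d = 10010101100011001000110101:
  c[0] = d·G[:,0] = (10010101100011001000110101)·(11011010101101010101010101) mod 2 = 1+0+0+1+0+0+0+0+1+0+0+0+0+1+0+0+0+0+0+0+0+1+0+1+0+1 mod 2 = 1
  c[1] = d·G[:,1] = (10010101100011001000110101)·(10110110011011001100110011) mod 2 = 1+0+0+1+0+1+0+0+0+0+0+0+1+1+0+0+1+0+0+0+1+1+0+0+0+1 mod 2 = 1
  c[2] = d·G[:,2] = (10010101100011001000110101)·(10000000000000000000000000) mod 2 = 1+0+0+0+0+0+0+0+0+0+0+0+0+0+0+0+0+0+0+0+0+0+0+0+0+0 mod 2 = 1
  c[3] = d·G[:,3] = (10010101100011001000110101)·(01110001111000111100001111) mod 2 = 0+0+0+1+0+0+0+1+1+0+0+0+0+0+0+0+1+0+0+0+0+0+0+1+0+1 mod 2 = 0
  c[4] = d·G[:,4] = (10010101100011001000110101)·(01000000000000000000000000) mod 2 = 0+0+0+0+0+0+0+0+0+0+0+0+0+0+0+0+0+0+0+0+0+0+0+0+0+0 mod 2 = 0
  c[5] = d·G[:,5] = (10010101100011001000110101)·(00100000000000000000000000) mod 2 = 0+0+0+0+0+0+0+0+0+0+0+0+0+0+0+0+0+0+0+0+0+0+0+0+0+0 mod 2 = 0
  c[6] = d·G[:,6] = (10010101100011001000110101)·(00010000000000000000000000) mod 2 = 0+0+0+1+0+0+0+0+0+0+0+0+0+0+0+0+0+0+0+0+0+0+0+0+0+0 mod 2 = 1
  c[7] = d·G[:,7] = (10010101100011001000110101)·(00001111111000000011111111) mod 2 = 0+0+0+0+0+1+0+1+1+0+0+0+0+0+0+0+0+0+0+0+1+1+0+1+0+1 mod 2 = 1
  c[8] = d·G[:,8] = (10010101100011001000110101)·(00001000000000000000000000) mod 2 = 0+0+0+0+0+0+0+0+0+0+0+0+0+0+0+0+0+0+0+0+0+0+0+0+0+0 mod 2 = 0
  c[9] = d·G[:,9] = (10010101100011001000110101)·(00000100000000000000000000) mod 2 = 0+0+0+0+0+1+0+0+0+0+0+0+0+0+0+0+0+0+0+0+0+0+0+0+0+0 mod 2 = 1
  c[10] = d·G[:,10] = (10010101100011001000110101)·(00000010000000000000000000) mod 2 = 0+0+0+0+0+0+0+0+0+0+0+0+0+0+0+0+0+0+0+0+0+0+0+0+0+0 mod 2 = 0
  c[11] = d·G[:,11] = (10010101100011001000110101)·(00000001000000000000000000) mod 2 = 0+0+0+0+0+0+0+1+0+0+0+0+0+0+0+0+0+0+0+0+0+0+0+0+0+0 mod 2 = 1
  c[12] = d·G[:,12] = (10010101100011001000110101)·(00000000100000000000000000) mod 2 = 0+0+0+0+0+0+0+0+1+0+0+0+0+0+0+0+0+0+0+0+0+0+0+0+0+0 mod 2 = 1
  c[13] = d·G[:,13] = (10010101100011001000110101)·(00000000010000000000000000) mod 2 = 0+0+0+0+0+0+0+0+0+0+0+0+0+0+0+0+0+0+0+0+0+0+0+0+0+0 mod 2 = 0
  c[14] = d·G[:,14] = (10010101100011001000110101)·(00000000001000000000000000) mod 2 = 0+0+0+0+0+0+0+0+0+0+0+0+0+0+0+0+0+0+0+0+0+0+0+0+0+0 mod 2 = 0
  c[15] = d·G[:,15] = (10010101100011001000110101)·(00000000000111111111111111) mod 2 = 0+0+0+0+0+0+0+0+0+0+0+0+1+1+0+0+1+0+0+0+1+1+0+1+0+1 mod 2 = 1
  c[16] = d·G[:,16] = (10010101100011001000110101)·(00000000000100000000000000) mod 2 = 0+0+0+0+0+0+0+0+0+0+0+0+0+0+0+0+0+0+0+0+0+0+0+0+0+0 mod 2 = 0
  c[17] = d·G[:,17] = (10010101100011001000110101)·(00000000000010000000000000) mod 2 = 0+0+0+0+0+0+0+0+0+0+0+0+1+0+0+0+0+0+0+0+0+0+0+0+0+0 mod 2 = 1
  c[18] = d·G[:,18] = (10010101100011001000110101)·(00000000000001000000000000) mod 2 = 0+0+0+0+0+0+0+0+0+0+0+0+0+1+0+0+0+0+0+0+0+0+0+0+0+0 mod 2 = 1
  c[19] = d·G[:,19] = (10010101100011001000110101)·(00000000000000100000000000) mod 2 = 0+0+0+0+0+0+0+0+0+0+0+0+0+0+0+0+0+0+0+0+0+0+0+0+0+0 mod 2 = 0
  c[20] = d·G[:,20] = (10010101100011001000110101)·(00000000000000010000000000) mod 2 = 0+0+0+0+0+0+0+0+0+0+0+0+0+0+0+0+0+0+0+0+0+0+0+0+0+0 mod 2 = 0
  c[21] = d·G[:,21] = (10010101100011001000110101)·(00000000000000001000000000) mod 2 = 0+0+0+0+0+0+0+0+0+0+0+0+0+0+0+0+1+0+0+0+0+0+0+0+0+0 mod 2 = 1
  c[22] = d·G[:,22] = (10010101100011001000110101)·(00000000000000000100000000) mod 2 = 0+0+0+0+0+0+0+0+0+0+0+0+0+0+0+0+0+0+0+0+0+0+0+0+0+0 mod 2 = 0
  c[23] = d·G[:,23] = (10010101100011001000110101)·(00000000000000000010000000) mod 2 = 0+0+0+0+0+0+0+0+0+0+0+0+0+0+0+0+0+0+0+0+0+0+0+0+0+0 mod 2 = 0
  c[24] = d·G[:,24] = (10010101100011001000110101)·(00000000000000000001000000) mod 2 = 0+0+0+0+0+0+0+0+0+0+0+0+0+0+0+0+0+0+0+0+0+0+0+0+0+0 mod 2 = 0
  c[25] = d·G[:,25] = (10010101100011001000110101)·(00000000000000000000100000) mod 2 = 0+0+0+0+0+0+0+0+0+0+0+0+0+0+0+0+0+0+0+0+1+0+0+0+0+0 mod 2 = 1
  c[26] = d·G[:,26] = (10010101100011001000110101)·(00000000000000000000010000) mod 2 = 0+0+0+0+0+0+0+0+0+0+0+0+0+0+0+0+0+0+0+0+0+1+0+0+0+0 mod 2 = 1
  c[27] = d·G[:,27] = (10010101100011001000110101)·(00000000000000000000001000) mod 2 = 0+0+0+0+0+0+0+0+0+0+0+0+0+0+0+0+0+0+0+0+0+0+0+0+0+0 mod 2 = 0
  c[28] = d·G[:,28] = (10010101100011001000110101)·(00000000000000000000000100) mod 2 = 0+0+0+0+0+0+0+0+0+0+0+0+0+0+0+0+0+0+0+0+0+0+0+1+0+0 mod 2 = 1
  c[29] = d·G[:,29] = (10010101100011001000110101)·(00000000000000000000000010) mod 2 = 0+0+0+0+0+0+0+0+0+0+0+0+0+0+0+0+0+0+0+0+0+0+0+0+0+0 mod 2 = 0
  c[30] = d·G[:,30] = (10010101100011001000110101)·(00000000000000000000000001) mod 2 = 0+0+0+0+0+0+0+0+0+0+0+0+0+0+0+0+0+0+0+0+0+0+0+0+0+1 mod 2 = 1
Codeword = 1110001101011001011001000110101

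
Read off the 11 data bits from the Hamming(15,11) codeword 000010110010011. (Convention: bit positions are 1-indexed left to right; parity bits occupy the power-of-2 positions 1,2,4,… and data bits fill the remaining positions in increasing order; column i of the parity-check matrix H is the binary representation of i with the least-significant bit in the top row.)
Parity bits occupy power-of-2 positions; data bits are at positions {3,5,6,7,9,10,11,12,13,14,15} (1-indexed).
Extract: c[3]=0 c[5]=1 c[6]=0 c[7]=1 c[9]=0 c[10]=0 c[11]=1 c[12]=0 c[13]=0 c[14]=1 c[15]=1
Data = 01010010011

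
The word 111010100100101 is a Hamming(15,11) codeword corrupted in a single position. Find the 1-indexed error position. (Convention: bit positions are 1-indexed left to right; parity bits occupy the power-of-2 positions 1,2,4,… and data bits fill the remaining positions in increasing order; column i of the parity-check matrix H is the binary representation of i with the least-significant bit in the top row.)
Syndrome s = H · r^T (mod 2), r = 111010100100101:
  s[0] = (101010101010101)·(111010100100101) mod 2 = 1+0+1+0+1+0+1+0+0+0+0+0+1+0+1 mod 2 = 0
  s[1] = (011001100110011)·(111010100100101) mod 2 = 0+1+1+0+0+0+1+0+0+1+0+0+0+0+1 mod 2 = 1
  s[2] = (000111100001111)·(111010100100101) mod 2 = 0+0+0+0+1+0+1+0+0+0+0+0+1+0+1 mod 2 = 0
  s[3] = (000000011111111)·(111010100100101) mod 2 = 0+0+0+0+0+0+0+0+0+1+0+0+1+0+1 mod 2 = 1
Syndrome = 0101
Column i of H is the binary representation of i, so the syndrome is the binary index of the flipped bit.
Read s = 0101 with s[0] as LSB: 0·2^0 + 1·2^1 + 0·2^2 + 1·2^3 = 10.
Error is at bit position 10.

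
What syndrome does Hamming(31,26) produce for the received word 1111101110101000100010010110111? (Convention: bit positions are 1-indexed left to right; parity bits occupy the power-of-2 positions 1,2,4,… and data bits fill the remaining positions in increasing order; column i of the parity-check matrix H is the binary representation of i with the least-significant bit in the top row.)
Syndrome s = H · r^T (mod 2), r = 1111101110101000100010010110111:
  s[0] = (1010101010101010101010101010101)·(1111101110101000100010010110111) mod 2 = 1+0+1+0+1+0+1+0+1+0+1+0+1+0+0+0+1+0+0+0+1+0+0+0+0+0+1+0+1+0+1 mod 2 = 0
  s[1] = (0110011001100110011001100110011)·(1111101110101000100010010110111) mod 2 = 0+1+1+0+0+0+1+0+0+0+1+0+0+0+0+0+0+0+0+0+0+0+0+0+0+1+1+0+0+1+1 mod 2 = 0
  s[2] = (0001111000011110000111100001111)·(1111101110101000100010010110111) mod 2 = 0+0+0+1+1+0+1+0+0+0+0+0+1+0+0+0+0+0+0+0+1+0+0+0+0+0+0+0+1+1+1 mod 2 = 0
  s[3] = (0000000111111110000000011111111)·(1111101110101000100010010110111) mod 2 = 0+0+0+0+0+0+0+1+1+0+1+0+1+0+0+0+0+0+0+0+0+0+0+1+0+1+1+0+1+1+1 mod 2 = 0
  s[4] = (0000000000000001111111111111111)·(1111101110101000100010010110111) mod 2 = 0+0+0+0+0+0+0+0+0+0+0+0+0+0+0+0+1+0+0+0+1+0+0+1+0+1+1+0+1+1+1 mod 2 = 0
Syndrome = 00000
s = 0: no error detected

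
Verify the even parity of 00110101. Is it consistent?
Sum of all bits: 0+0+1+1+0+1+0+1 = 4; 4 mod 2 = 0. Result is 0 → valid parity.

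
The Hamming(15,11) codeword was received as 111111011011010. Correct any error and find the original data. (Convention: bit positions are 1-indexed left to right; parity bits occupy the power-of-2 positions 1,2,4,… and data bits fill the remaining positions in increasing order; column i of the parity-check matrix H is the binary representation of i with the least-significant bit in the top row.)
Syndrome s = H · r^T (mod 2), r = 111111011011010:
  s[0] = (101010101010101)·(111111011011010) mod 2 = 1+0+1+0+1+0+0+0+1+0+1+0+0+0+0 mod 2 = 1
  s[1] = (011001100110011)·(111111011011010) mod 2 = 0+1+1+0+0+1+0+0+0+0+1+0+0+1+0 mod 2 = 1
  s[2] = (000111100001111)·(111111011011010) mod 2 = 0+0+0+1+1+1+0+0+0+0+0+1+0+1+0 mod 2 = 1
  s[3] = (000000011111111)·(111111011011010) mod 2 = 0+0+0+0+0+0+0+1+1+0+1+1+0+1+0 mod 2 = 1
Syndrome = 1111
Column 15 of H equals this syndrome → error at bit 15 (1-indexed).
Flip bit 15: 111111011011010 → 111111011011011
Extract data bits at positions {3,5,6,7,9,10,11,12,13,14,15}: 11101011011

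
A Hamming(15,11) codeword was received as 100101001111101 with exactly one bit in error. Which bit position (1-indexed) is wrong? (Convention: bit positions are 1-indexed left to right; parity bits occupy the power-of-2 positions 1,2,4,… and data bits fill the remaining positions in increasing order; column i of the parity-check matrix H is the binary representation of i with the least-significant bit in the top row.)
Syndrome s = H · r^T (mod 2), r = 100101001111101:
  s[0] = (101010101010101)·(100101001111101) mod 2 = 1+0+0+0+0+0+0+0+1+0+1+0+1+0+1 mod 2 = 1
  s[1] = (011001100110011)·(100101001111101) mod 2 = 0+0+0+0+0+1+0+0+0+1+1+0+0+0+1 mod 2 = 0
  s[2] = (000111100001111)·(100101001111101) mod 2 = 0+0+0+1+0+1+0+0+0+0+0+1+1+0+1 mod 2 = 1
  s[3] = (000000011111111)·(100101001111101) mod 2 = 0+0+0+0+0+0+0+0+1+1+1+1+1+0+1 mod 2 = 0
Syndrome = 1010
Column i of H is the binary representation of i, so the syndrome is the binary index of the flipped bit.
Read s = 1010 with s[0] as LSB: 1·2^0 + 0·2^1 + 1·2^2 + 0·2^3 = 5.
Error is at bit position 5.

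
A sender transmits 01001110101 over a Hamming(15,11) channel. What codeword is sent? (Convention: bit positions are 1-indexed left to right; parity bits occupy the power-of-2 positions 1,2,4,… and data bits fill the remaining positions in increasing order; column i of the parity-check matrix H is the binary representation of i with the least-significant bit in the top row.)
Codeword c = d · G (mod 2), d = 01001110101:
  c[0] = d·G[:,0] = (01001110101)·(11011010101) mod 2 = 0+1+0+0+1+0+1+0+1+0+1 mod 2 = 1
  c[1] = d·G[:,1] = (01001110101)·(10110110011) mod 2 = 0+0+0+0+0+1+1+0+0+0+1 mod 2 = 1
  c[2] = d·G[:,2] = (01001110101)·(10000000000) mod 2 = 0+0+0+0+0+0+0+0+0+0+0 mod 2 = 0
  c[3] = d·G[:,3] = (01001110101)·(01110001111) mod 2 = 0+1+0+0+0+0+0+0+1+0+1 mod 2 = 1
  c[4] = d·G[:,4] = (01001110101)·(01000000000) mod 2 = 0+1+0+0+0+0+0+0+0+0+0 mod 2 = 1
  c[5] = d·G[:,5] = (01001110101)·(00100000000) mod 2 = 0+0+0+0+0+0+0+0+0+0+0 mod 2 = 0
  c[6] = d·G[:,6] = (01001110101)·(00010000000) mod 2 = 0+0+0+0+0+0+0+0+0+0+0 mod 2 = 0
  c[7] = d·G[:,7] = (01001110101)·(00001111111) mod 2 = 0+0+0+0+1+1+1+0+1+0+1 mod 2 = 1
  c[8] = d·G[:,8] = (01001110101)·(00001000000) mod 2 = 0+0+0+0+1+0+0+0+0+0+0 mod 2 = 1
  c[9] = d·G[:,9] = (01001110101)·(00000100000) mod 2 = 0+0+0+0+0+1+0+0+0+0+0 mod 2 = 1
  c[10] = d·G[:,10] = (01001110101)·(00000010000) mod 2 = 0+0+0+0+0+0+1+0+0+0+0 mod 2 = 1
  c[11] = d·G[:,11] = (01001110101)·(00000001000) mod 2 = 0+0+0+0+0+0+0+0+0+0+0 mod 2 = 0
  c[12] = d·G[:,12] = (01001110101)·(00000000100) mod 2 = 0+0+0+0+0+0+0+0+1+0+0 mod 2 = 1
  c[13] = d·G[:,13] = (01001110101)·(00000000010) mod 2 = 0+0+0+0+0+0+0+0+0+0+0 mod 2 = 0
  c[14] = d·G[:,14] = (01001110101)·(00000000001) mod 2 = 0+0+0+0+0+0+0+0+0+0+1 mod 2 = 1
Codeword = 110110011110101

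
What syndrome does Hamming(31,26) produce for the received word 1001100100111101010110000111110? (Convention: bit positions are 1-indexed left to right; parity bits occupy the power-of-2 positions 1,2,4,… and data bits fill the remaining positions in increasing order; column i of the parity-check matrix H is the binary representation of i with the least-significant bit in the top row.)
Syndrome s = H · r^T (mod 2), r = 1001100100111101010110000111110:
  s[0] = (1010101010101010101010101010101)·(1001100100111101010110000111110) mod 2 = 1+0+0+0+1+0+0+0+0+0+1+0+1+0+0+0+0+0+0+0+1+0+0+0+0+0+1+0+1+0+0 mod 2 = 1
  s[1] = (0110011001100110011001100110011)·(1001100100111101010110000111110) mod 2 = 0+0+0+0+0+0+0+0+0+0+1+0+0+1+0+0+0+1+0+0+0+0+0+0+0+1+1+0+0+1+0 mod 2 = 0
  s[2] = (0001111000011110000111100001111)·(1001100100111101010110000111110) mod 2 = 0+0+0+1+1+0+0+0+0+0+0+1+1+1+0+0+0+0+0+1+1+0+0+0+0+0+0+1+1+1+0 mod 2 = 0
  s[3] = (0000000111111110000000011111111)·(1001100100111101010110000111110) mod 2 = 0+0+0+0+0+0+0+1+0+0+1+1+1+1+0+0+0+0+0+0+0+0+0+0+0+1+1+1+1+1+0 mod 2 = 0
  s[4] = (0000000000000001111111111111111)·(1001100100111101010110000111110) mod 2 = 0+0+0+0+0+0+0+0+0+0+0+0+0+0+0+1+0+1+0+1+1+0+0+0+0+1+1+1+1+1+0 mod 2 = 1
Syndrome = 10001
Non-zero syndrome: error at position 17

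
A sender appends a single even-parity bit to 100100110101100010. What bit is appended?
Sum of data bits: 1+0+0+1+0+0+1+1+0+1+0+1+1+0+0+0+1+0 = 8.
8 mod 2 = 0, so parity bit = 0.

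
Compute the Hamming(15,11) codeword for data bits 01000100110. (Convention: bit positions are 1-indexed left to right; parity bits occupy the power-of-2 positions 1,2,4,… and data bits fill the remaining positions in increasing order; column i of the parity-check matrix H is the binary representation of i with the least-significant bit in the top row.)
Codeword c = d · G (mod 2), d = 01000100110:
  c[0] = d·G[:,0] = (01000100110)·(11011010101) mod 2 = 0+1+0+0+0+0+0+0+1+0+0 mod 2 = 0
  c[1] = d·G[:,1] = (01000100110)·(10110110011) mod 2 = 0+0+0+0+0+1+0+0+0+1+0 mod 2 = 0
  c[2] = d·G[:,2] = (01000100110)·(10000000000) mod 2 = 0+0+0+0+0+0+0+0+0+0+0 mod 2 = 0
  c[3] = d·G[:,3] = (01000100110)·(01110001111) mod 2 = 0+1+0+0+0+0+0+0+1+1+0 mod 2 = 1
  c[4] = d·G[:,4] = (01000100110)·(01000000000) mod 2 = 0+1+0+0+0+0+0+0+0+0+0 mod 2 = 1
  c[5] = d·G[:,5] = (01000100110)·(00100000000) mod 2 = 0+0+0+0+0+0+0+0+0+0+0 mod 2 = 0
  c[6] = d·G[:,6] = (01000100110)·(00010000000) mod 2 = 0+0+0+0+0+0+0+0+0+0+0 mod 2 = 0
  c[7] = d·G[:,7] = (01000100110)·(00001111111) mod 2 = 0+0+0+0+0+1+0+0+1+1+0 mod 2 = 1
  c[8] = d·G[:,8] = (01000100110)·(00001000000) mod 2 = 0+0+0+0+0+0+0+0+0+0+0 mod 2 = 0
  c[9] = d·G[:,9] = (01000100110)·(00000100000) mod 2 = 0+0+0+0+0+1+0+0+0+0+0 mod 2 = 1
  c[10] = d·G[:,10] = (01000100110)·(00000010000) mod 2 = 0+0+0+0+0+0+0+0+0+0+0 mod 2 = 0
  c[11] = d·G[:,11] = (01000100110)·(00000001000) mod 2 = 0+0+0+0+0+0+0+0+0+0+0 mod 2 = 0
  c[12] = d·G[:,12] = (01000100110)·(00000000100) mod 2 = 0+0+0+0+0+0+0+0+1+0+0 mod 2 = 1
  c[13] = d·G[:,13] = (01000100110)·(00000000010) mod 2 = 0+0+0+0+0+0+0+0+0+1+0 mod 2 = 1
  c[14] = d·G[:,14] = (01000100110)·(00000000001) mod 2 = 0+0+0+0+0+0+0+0+0+0+0 mod 2 = 0
Codeword = 000110010100110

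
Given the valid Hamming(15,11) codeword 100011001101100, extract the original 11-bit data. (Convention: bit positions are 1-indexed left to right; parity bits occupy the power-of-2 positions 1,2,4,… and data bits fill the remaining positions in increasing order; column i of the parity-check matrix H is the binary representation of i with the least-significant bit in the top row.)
Parity bits occupy power-of-2 positions; data bits are at positions {3,5,6,7,9,10,11,12,13,14,15} (1-indexed).
Extract: c[3]=0 c[5]=1 c[6]=1 c[7]=0 c[9]=1 c[10]=1 c[11]=0 c[12]=1 c[13]=1 c[14]=0 c[15]=0
Data = 01101101100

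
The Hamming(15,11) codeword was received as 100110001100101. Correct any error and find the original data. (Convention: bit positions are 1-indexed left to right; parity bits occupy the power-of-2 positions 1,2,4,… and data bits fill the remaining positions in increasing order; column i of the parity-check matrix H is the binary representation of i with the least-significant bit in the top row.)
Syndrome s = H · r^T (mod 2), r = 100110001100101:
  s[0] = (101010101010101)·(100110001100101) mod 2 = 1+0+0+0+1+0+0+0+1+0+0+0+1+0+1 mod 2 = 1
  s[1] = (011001100110011)·(100110001100101) mod 2 = 0+0+0+0+0+0+0+0+0+1+0+0+0+0+1 mod 2 = 0
  s[2] = (000111100001111)·(100110001100101) mod 2 = 0+0+0+1+1+0+0+0+0+0+0+0+1+0+1 mod 2 = 0
  s[3] = (000000011111111)·(100110001100101) mod 2 = 0+0+0+0+0+0+0+0+1+1+0+0+1+0+1 mod 2 = 0
Syndrome = 1000
Column 1 of H equals this syndrome → error at bit 1 (1-indexed).
Flip bit 1: 100110001100101 → 000110001100101
Extract data bits at positions {3,5,6,7,9,10,11,12,13,14,15}: 01001100101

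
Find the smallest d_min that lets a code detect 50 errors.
Detecting e errors requires d_min ≥ e + 1 = 50 + 1 = 51.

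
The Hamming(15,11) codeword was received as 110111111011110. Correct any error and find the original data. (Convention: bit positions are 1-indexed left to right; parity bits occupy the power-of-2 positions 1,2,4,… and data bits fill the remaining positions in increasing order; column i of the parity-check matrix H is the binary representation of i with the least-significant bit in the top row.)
Syndrome s = H · r^T (mod 2), r = 110111111011110:
  s[0] = (101010101010101)·(110111111011110) mod 2 = 1+0+0+0+1+0+1+0+1+0+1+0+1+0+0 mod 2 = 0
  s[1] = (011001100110011)·(110111111011110) mod 2 = 0+1+0+0+0+1+1+0+0+0+1+0+0+1+0 mod 2 = 1
  s[2] = (000111100001111)·(110111111011110) mod 2 = 0+0+0+1+1+1+1+0+0+0+0+1+1+1+0 mod 2 = 1
  s[3] = (000000011111111)·(110111111011110) mod 2 = 0+0+0+0+0+0+0+1+1+0+1+1+1+1+0 mod 2 = 0
Syndrome = 0110
Column 6 of H equals this syndrome → error at bit 6 (1-indexed).
Flip bit 6: 110111111011110 → 110110111011110
Extract data bits at positions {3,5,6,7,9,10,11,12,13,14,15}: 01011011110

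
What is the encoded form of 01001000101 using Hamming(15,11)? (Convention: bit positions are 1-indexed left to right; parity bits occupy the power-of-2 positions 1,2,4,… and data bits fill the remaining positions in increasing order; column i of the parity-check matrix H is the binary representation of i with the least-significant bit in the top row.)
Codeword c = d · G (mod 2), d = 01001000101:
  c[0] = d·G[:,0] = (01001000101)·(11011010101) mod 2 = 0+1+0+0+1+0+0+0+1+0+1 mod 2 = 0
  c[1] = d·G[:,1] = (01001000101)·(10110110011) mod 2 = 0+0+0+0+0+0+0+0+0+0+1 mod 2 = 1
  c[2] = d·G[:,2] = (01001000101)·(10000000000) mod 2 = 0+0+0+0+0+0+0+0+0+0+0 mod 2 = 0
  c[3] = d·G[:,3] = (01001000101)·(01110001111) mod 2 = 0+1+0+0+0+0+0+0+1+0+1 mod 2 = 1
  c[4] = d·G[:,4] = (01001000101)·(01000000000) mod 2 = 0+1+0+0+0+0+0+0+0+0+0 mod 2 = 1
  c[5] = d·G[:,5] = (01001000101)·(00100000000) mod 2 = 0+0+0+0+0+0+0+0+0+0+0 mod 2 = 0
  c[6] = d·G[:,6] = (01001000101)·(00010000000) mod 2 = 0+0+0+0+0+0+0+0+0+0+0 mod 2 = 0
  c[7] = d·G[:,7] = (01001000101)·(00001111111) mod 2 = 0+0+0+0+1+0+0+0+1+0+1 mod 2 = 1
  c[8] = d·G[:,8] = (01001000101)·(00001000000) mod 2 = 0+0+0+0+1+0+0+0+0+0+0 mod 2 = 1
  c[9] = d·G[:,9] = (01001000101)·(00000100000) mod 2 = 0+0+0+0+0+0+0+0+0+0+0 mod 2 = 0
  c[10] = d·G[:,10] = (01001000101)·(00000010000) mod 2 = 0+0+0+0+0+0+0+0+0+0+0 mod 2 = 0
  c[11] = d·G[:,11] = (01001000101)·(00000001000) mod 2 = 0+0+0+0+0+0+0+0+0+0+0 mod 2 = 0
  c[12] = d·G[:,12] = (01001000101)·(00000000100) mod 2 = 0+0+0+0+0+0+0+0+1+0+0 mod 2 = 1
  c[13] = d·G[:,13] = (01001000101)·(00000000010) mod 2 = 0+0+0+0+0+0+0+0+0+0+0 mod 2 = 0
  c[14] = d·G[:,14] = (01001000101)·(00000000001) mod 2 = 0+0+0+0+0+0+0+0+0+0+1 mod 2 = 1
Codeword = 010110011000101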